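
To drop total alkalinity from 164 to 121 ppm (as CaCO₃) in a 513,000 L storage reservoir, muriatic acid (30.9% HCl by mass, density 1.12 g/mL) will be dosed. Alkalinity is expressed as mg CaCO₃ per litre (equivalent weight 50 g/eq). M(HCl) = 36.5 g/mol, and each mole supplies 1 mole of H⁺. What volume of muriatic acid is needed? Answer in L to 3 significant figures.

46.5 L

Alkalinity to neutralize: (164 − 121) = 43 mg/L as CaCO₃ × 513,000 L = 22,060 g as CaCO₃.
Equivalents of H⁺ required: 22,060 ÷ 50 g/eq = 441.2 eq = 441.2 mol HCl.
Mass of HCl: 441.2 × 36.5 = 16,100 g.
Mass of 30.9% solution: 16,100 / 0.309 = 52,110 g.
Volume: 52,110 g ÷ 1.12 g/mL = 46,530 mL.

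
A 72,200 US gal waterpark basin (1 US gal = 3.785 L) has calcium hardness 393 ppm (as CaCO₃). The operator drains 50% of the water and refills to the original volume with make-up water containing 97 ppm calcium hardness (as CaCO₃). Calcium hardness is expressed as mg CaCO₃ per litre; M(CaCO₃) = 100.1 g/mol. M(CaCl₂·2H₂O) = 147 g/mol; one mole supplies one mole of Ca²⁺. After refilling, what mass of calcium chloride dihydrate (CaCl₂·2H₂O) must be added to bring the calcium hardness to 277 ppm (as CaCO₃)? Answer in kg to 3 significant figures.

Volume: 72,200 US gal × 3.785 L/gal = 273,277 L.
After draining 50% and refilling: 393 × 0.50 + 97 × 0.50 = 245 ppm.
Deficit to target: 277 − 245 = 32 mg/L.
As CaCO₃: 32 mg/L × 273,277 L = 8745 g; ÷ 100.1 = 87.36 mol Ca²⁺.
Mass: 87.36 × 147 = 12,840 g.

12.8 kg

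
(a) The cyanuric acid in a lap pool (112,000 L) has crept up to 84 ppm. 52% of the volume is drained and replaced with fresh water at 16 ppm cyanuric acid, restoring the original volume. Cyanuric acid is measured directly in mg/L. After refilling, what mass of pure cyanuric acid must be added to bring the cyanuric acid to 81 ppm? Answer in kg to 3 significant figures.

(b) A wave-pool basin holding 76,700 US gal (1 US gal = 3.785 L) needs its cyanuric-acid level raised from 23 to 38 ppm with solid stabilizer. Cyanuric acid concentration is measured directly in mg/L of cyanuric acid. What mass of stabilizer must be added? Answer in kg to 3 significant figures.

(a) After draining 52% and refilling: 84 × 0.48 + 16 × 0.52 = 48.64 ppm.
(a) Deficit to target: 81 − 48.64 = 32.36 mg/L.
(a) Mass: 32.36 mg/L × 112,000 L = 3624 g cyanuric acid.

(b) Volume: 76,700 US gal × 3.785 L/gal = 290,310 L.
(b) CYA to add: (38 − 23) = 15 mg/L × 290,310 L = 4355 g cyanuric acid.

(a) 3.62 kg; (b) 4.35 kg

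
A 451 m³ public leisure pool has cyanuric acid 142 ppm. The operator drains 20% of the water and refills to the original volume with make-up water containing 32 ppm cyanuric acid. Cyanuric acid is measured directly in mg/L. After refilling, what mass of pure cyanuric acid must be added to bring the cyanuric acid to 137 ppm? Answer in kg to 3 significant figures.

Volume: 451 m³ = 451,000 L.
After draining 20% and refilling: 142 × 0.80 + 32 × 0.20 = 120 ppm.
Deficit to target: 137 − 120 = 17 mg/L.
Mass: 17 mg/L × 451,000 L = 7667 g cyanuric acid.

7.67 kg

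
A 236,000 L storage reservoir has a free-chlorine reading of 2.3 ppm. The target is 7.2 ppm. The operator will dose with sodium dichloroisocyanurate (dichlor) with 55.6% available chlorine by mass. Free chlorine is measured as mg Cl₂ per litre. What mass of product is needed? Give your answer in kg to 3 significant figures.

2.08 kg

Chlorine deficit: 7.2 − 2.3 = 4.9 ppm = 4.9 mg/L as Cl₂.
Cl₂ equivalent needed: 4.9 mg/L × 236,000 L = 1,156,000 mg = 1156 g.
Product at 55.6% available chlorine: 1156 / 0.556 = 2080 g.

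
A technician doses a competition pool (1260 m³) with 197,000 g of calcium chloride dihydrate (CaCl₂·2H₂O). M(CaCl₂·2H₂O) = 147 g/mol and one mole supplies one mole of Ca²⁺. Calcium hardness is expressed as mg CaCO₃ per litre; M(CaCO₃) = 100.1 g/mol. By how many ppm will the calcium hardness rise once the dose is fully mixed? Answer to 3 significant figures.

106 ppm

Volume: 1260 m³ = 1,260,000 L.
Moles of Ca²⁺: 197,000 g ÷ 147 g/mol = 1340 mol.
As CaCO₃: 1340 mol × 100.1 g/mol = 134,100 g.
Rise: 134,100 g / 1,260,000 L × 1000 = 106.5 mg/L.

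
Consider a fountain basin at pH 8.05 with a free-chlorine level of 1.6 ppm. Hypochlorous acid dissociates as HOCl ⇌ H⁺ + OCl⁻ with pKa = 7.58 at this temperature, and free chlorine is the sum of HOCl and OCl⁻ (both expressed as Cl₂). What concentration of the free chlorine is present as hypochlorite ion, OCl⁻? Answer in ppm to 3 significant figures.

1.20 ppm

[OCl⁻]/[HOCl] = 10^(pH − pKa) = 10^(8.05 − 7.58) = 10^0.47 = 2.951.
Fraction as HOCl = 1 / (1 + 2.951) = 0.2531.
OCl⁻ = (1 − 0.2531) × 1.6 ppm = 1.195 ppm.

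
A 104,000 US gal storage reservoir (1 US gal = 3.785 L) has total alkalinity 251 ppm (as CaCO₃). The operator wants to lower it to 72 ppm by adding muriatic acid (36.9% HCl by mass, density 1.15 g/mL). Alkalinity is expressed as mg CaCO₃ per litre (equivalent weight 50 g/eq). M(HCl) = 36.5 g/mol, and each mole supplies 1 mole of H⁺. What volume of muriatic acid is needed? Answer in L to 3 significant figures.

Volume: 104,000 US gal × 3.785 L/gal = 393,640 L.
Alkalinity to neutralize: (251 − 72) = 179 mg/L as CaCO₃ × 393,640 L = 70,460 g as CaCO₃.
Equivalents of H⁺ required: 70,460 ÷ 50 g/eq = 1409 eq = 1409 mol HCl.
Mass of HCl: 1409 × 36.5 = 51,440 g.
Mass of 36.9% solution: 51,440 / 0.369 = 139,400 g.
Volume: 139,400 g ÷ 1.15 g/mL = 121,200 mL.

121 L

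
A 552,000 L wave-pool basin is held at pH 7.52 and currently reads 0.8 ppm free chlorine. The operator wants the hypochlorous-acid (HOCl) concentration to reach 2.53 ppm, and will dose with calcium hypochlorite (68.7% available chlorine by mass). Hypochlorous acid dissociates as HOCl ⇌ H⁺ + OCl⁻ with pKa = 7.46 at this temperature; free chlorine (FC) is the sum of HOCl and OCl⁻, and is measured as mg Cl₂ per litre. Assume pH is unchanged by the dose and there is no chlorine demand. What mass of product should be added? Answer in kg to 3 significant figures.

3.72 kg

[OCl⁻]/[HOCl] = 10^(pH − pKa) = 10^(7.52 − 7.46) = 1.148; fraction as HOCl = 1/(1 + 1.148) = 0.4655.
Free chlorine required for 2.53 ppm HOCl: 2.53 / 0.4655 = 5.435 ppm.
FC to add: 5.435 − 0.8 = 4.635 mg/L as Cl₂.
Cl₂ equivalent: 4.635 mg/L × 552,000 L = 2558 g.
Product at 68.7% available Cl: 2558 / 0.687 = 3724 g.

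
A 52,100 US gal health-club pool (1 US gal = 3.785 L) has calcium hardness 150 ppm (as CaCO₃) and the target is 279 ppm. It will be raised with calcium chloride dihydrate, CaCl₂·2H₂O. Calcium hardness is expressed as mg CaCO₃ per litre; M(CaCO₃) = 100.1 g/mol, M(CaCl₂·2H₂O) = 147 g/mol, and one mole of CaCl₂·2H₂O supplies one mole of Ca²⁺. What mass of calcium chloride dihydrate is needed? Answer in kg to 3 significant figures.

37.4 kg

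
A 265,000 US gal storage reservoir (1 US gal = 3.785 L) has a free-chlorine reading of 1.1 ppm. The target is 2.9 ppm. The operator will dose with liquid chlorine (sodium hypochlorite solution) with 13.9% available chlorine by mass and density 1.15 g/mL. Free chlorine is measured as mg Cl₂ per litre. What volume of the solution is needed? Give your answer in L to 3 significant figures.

11.3 L

Volume: 265,000 US gal × 3.785 L/gal = 1,003,025 L.
Chlorine deficit: 2.9 − 1.1 = 1.8 ppm = 1.8 mg/L as Cl₂.
Cl₂ equivalent needed: 1.8 mg/L × 1,003,025 L = 1,805,000 mg = 1805 g.
Product at 13.9% available chlorine: 1805 / 0.139 = 12,990 g.
Volume at density 1.15 g/mL: 12,990 g ÷ 1.15 g/mL = 11,290 mL.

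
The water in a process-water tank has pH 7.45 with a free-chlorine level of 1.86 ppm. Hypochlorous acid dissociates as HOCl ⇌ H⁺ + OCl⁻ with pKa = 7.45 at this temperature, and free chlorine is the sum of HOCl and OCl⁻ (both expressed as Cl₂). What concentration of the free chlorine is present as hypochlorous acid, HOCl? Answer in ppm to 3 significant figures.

0.930 ppm

[OCl⁻]/[HOCl] = 10^(pH − pKa) = 10^(7.45 − 7.45) = 10^0.00 = 1.
Fraction as HOCl = 1 / (1 + 1) = 0.5.
HOCl = 0.5 × 1.86 ppm = 0.93 ppm.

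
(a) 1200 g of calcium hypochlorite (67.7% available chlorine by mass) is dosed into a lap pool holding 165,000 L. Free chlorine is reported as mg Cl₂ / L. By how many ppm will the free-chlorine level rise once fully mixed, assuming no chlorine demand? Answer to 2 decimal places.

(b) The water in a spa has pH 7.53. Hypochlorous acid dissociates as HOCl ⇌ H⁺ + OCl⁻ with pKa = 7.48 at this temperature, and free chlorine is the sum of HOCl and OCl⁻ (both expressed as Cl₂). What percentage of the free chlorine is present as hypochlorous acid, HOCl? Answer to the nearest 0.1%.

(a) 4.92 ppm; (b) 47.1%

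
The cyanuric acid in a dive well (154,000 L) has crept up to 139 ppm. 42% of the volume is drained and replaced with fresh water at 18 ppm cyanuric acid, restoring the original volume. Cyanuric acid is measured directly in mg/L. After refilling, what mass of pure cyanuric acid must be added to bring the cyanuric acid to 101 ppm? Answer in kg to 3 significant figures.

1.97 kg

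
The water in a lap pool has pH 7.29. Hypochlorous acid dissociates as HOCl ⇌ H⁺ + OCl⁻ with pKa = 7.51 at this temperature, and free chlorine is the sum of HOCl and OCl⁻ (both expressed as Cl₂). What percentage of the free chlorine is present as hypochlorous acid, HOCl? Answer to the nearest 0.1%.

[OCl⁻]/[HOCl] = 10^(pH − pKa) = 10^(7.29 − 7.51) = 10^-0.22 = 0.6026.
Fraction as HOCl = 1 / (1 + 0.6026) = 0.624.

62.4%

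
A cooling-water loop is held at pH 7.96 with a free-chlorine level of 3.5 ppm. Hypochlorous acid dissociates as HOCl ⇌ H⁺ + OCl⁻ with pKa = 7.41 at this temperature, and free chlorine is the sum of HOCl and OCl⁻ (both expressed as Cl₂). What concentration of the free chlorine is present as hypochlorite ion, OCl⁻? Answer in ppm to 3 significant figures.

2.73 ppm

[OCl⁻]/[HOCl] = 10^(pH − pKa) = 10^(7.96 − 7.41) = 10^0.55 = 3.548.
Fraction as HOCl = 1 / (1 + 3.548) = 0.2199.
OCl⁻ = (1 − 0.2199) × 3.5 ppm = 2.73 ppm.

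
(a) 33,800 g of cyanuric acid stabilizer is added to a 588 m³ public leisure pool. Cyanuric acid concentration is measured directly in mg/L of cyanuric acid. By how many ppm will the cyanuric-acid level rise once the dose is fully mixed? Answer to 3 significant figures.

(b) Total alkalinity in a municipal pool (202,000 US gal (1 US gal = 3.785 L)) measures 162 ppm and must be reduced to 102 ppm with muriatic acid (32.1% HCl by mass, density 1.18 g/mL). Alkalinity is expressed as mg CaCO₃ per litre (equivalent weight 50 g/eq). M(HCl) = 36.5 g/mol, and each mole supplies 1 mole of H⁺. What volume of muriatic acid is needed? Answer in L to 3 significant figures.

(a) 57.5 ppm; (b) 88.4 L

(a) Volume: 588 m³ = 588,000 L.
(a) Rise: 33,800 g / 588,000 L × 1000 = 57.48 mg/L.

(b) Volume: 202,000 US gal × 3.785 L/gal = 764,570 L.
(b) Alkalinity to neutralize: (162 − 102) = 60 mg/L as CaCO₃ × 764,570 L = 45,870 g as CaCO₃.
(b) Equivalents of H⁺ required: 45,870 ÷ 50 g/eq = 917.5 eq = 917.5 mol HCl.
(b) Mass of HCl: 917.5 × 36.5 = 33,490 g.
(b) Mass of 32.1% solution: 33,490 / 0.321 = 104,300 g.
(b) Volume: 104,300 g ÷ 1.18 g/mL = 88,410 mL.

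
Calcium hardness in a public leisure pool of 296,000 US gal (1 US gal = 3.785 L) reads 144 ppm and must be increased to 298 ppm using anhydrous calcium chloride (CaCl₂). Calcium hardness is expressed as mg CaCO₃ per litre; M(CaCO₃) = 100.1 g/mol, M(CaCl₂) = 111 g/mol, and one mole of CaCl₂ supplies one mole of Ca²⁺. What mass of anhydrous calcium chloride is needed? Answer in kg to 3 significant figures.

Volume: 296,000 US gal × 3.785 L/gal = 1,120,360 L.
Hardness to add: (298 − 144) = 154 mg/L as CaCO₃ × 1,120,360 L = 172,500 g as CaCO₃.
Moles of Ca²⁺ (1 mol Ca²⁺ ≡ 1 mol CaCO₃): 172,500 / 100.1 g/mol = 1724 mol.
Mass of CaCl₂: 1724 × 111 = 191,300 g.

191 kg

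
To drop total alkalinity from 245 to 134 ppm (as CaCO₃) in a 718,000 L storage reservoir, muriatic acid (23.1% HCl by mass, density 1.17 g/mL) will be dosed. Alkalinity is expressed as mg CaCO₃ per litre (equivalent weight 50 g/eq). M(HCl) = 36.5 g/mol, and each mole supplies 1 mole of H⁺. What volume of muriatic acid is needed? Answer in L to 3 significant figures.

215 L

Alkalinity to neutralize: (245 − 134) = 111 mg/L as CaCO₃ × 718,000 L = 79,700 g as CaCO₃.
Equivalents of H⁺ required: 79,700 ÷ 50 g/eq = 1594 eq = 1594 mol HCl.
Mass of HCl: 1594 × 36.5 = 58,180 g.
Mass of 23.1% solution: 58,180 / 0.231 = 251,900 g.
Volume: 251,900 g ÷ 1.17 g/mL = 215,300 mL.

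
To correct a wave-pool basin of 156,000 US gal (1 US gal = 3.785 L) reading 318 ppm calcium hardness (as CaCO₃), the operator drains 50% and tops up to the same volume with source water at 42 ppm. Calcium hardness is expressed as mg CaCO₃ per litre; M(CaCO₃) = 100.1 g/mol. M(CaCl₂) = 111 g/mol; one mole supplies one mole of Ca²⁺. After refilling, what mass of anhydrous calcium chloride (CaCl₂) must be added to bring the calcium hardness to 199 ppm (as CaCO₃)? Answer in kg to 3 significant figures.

Volume: 156,000 US gal × 3.785 L/gal = 590,460 L.
After draining 50% and refilling: 318 × 0.50 + 42 × 0.50 = 180 ppm.
Deficit to target: 199 − 180 = 19 mg/L.
As CaCO₃: 19 mg/L × 590,460 L = 11,220 g; ÷ 100.1 = 112.1 mol Ca²⁺.
Mass: 112.1 × 111 = 12,440 g.

12.4 kg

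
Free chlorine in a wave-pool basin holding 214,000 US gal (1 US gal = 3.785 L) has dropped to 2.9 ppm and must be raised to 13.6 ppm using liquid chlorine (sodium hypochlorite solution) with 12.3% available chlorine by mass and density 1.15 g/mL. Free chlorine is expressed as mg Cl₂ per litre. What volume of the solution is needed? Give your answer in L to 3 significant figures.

Volume: 214,000 US gal × 3.785 L/gal = 809,990 L.
Chlorine deficit: 13.6 − 2.9 = 10.7 ppm = 10.7 mg/L as Cl₂.
Cl₂ equivalent needed: 10.7 mg/L × 809,990 L = 8,667,000 mg = 8667 g.
Product at 12.3% available chlorine: 8667 / 0.123 = 70,460 g.
Volume at density 1.15 g/mL: 70,460 g ÷ 1.15 g/mL = 61,270 mL.

61.3 L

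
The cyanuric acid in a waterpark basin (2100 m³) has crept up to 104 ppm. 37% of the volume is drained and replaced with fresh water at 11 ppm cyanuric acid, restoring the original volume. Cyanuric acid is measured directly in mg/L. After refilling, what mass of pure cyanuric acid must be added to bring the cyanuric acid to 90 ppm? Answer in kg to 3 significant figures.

42.9 kg

Volume: 2100 m³ = 2,100,000 L.
After draining 37% and refilling: 104 × 0.63 + 11 × 0.37 = 69.59 ppm.
Deficit to target: 90 − 69.59 = 20.41 mg/L.
Mass: 20.41 mg/L × 2,100,000 L = 42,860 g cyanuric acid.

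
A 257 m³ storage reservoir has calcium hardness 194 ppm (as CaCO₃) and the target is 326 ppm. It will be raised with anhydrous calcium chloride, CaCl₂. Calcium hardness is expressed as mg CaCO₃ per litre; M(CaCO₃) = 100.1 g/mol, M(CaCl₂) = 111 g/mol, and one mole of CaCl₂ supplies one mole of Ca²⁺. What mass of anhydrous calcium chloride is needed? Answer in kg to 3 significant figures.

Volume: 257 m³ = 257,000 L.
Hardness to add: (326 − 194) = 132 mg/L as CaCO₃ × 257,000 L = 33,920 g as CaCO₃.
Moles of Ca²⁺ (1 mol Ca²⁺ ≡ 1 mol CaCO₃): 33,920 / 100.1 g/mol = 338.9 mol.
Mass of CaCl₂: 338.9 × 111 = 37,620 g.

37.6 kg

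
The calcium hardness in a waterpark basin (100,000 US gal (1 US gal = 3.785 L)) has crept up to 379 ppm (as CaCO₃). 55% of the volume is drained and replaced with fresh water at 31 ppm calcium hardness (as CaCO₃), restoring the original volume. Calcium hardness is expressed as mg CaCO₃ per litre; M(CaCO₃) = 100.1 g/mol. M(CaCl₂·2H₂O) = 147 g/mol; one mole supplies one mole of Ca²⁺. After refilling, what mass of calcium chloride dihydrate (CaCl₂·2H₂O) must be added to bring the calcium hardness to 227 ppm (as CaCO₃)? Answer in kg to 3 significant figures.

Volume: 100,000 US gal × 3.785 L/gal = 378,500 L.
After draining 55% and refilling: 379 × 0.45 + 31 × 0.55 = 187.6 ppm.
Deficit to target: 227 − 187.6 = 39.4 mg/L.
As CaCO₃: 39.4 mg/L × 378,500 L = 14,910 g; ÷ 100.1 = 149 mol Ca²⁺.
Mass: 149 × 147 = 21,900 g.

21.9 kg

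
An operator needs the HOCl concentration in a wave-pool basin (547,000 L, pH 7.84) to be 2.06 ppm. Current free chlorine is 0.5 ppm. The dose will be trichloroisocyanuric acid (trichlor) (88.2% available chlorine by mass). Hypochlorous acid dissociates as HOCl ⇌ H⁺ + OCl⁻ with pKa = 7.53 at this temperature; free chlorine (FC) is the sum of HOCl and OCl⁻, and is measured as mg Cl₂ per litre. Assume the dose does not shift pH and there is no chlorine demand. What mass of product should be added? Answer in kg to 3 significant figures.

3.58 kg

[OCl⁻]/[HOCl] = 10^(pH − pKa) = 10^(7.84 − 7.53) = 2.042; fraction as HOCl = 1/(1 + 2.042) = 0.3288.
Free chlorine required for 2.06 ppm HOCl: 2.06 / 0.3288 = 6.266 ppm.
FC to add: 6.266 − 0.5 = 5.766 mg/L as Cl₂.
Cl₂ equivalent: 5.766 mg/L × 547,000 L = 3154 g.
Product at 88.2% available Cl: 3154 / 0.882 = 3576 g.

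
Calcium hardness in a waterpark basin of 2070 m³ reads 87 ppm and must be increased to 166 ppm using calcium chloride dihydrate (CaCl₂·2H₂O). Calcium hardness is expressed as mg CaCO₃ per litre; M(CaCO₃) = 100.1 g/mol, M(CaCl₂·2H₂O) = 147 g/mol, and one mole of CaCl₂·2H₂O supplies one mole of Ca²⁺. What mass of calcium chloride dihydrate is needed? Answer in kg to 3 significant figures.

Volume: 2070 m³ = 2,070,000 L.
Hardness to add: (166 − 87) = 79 mg/L as CaCO₃ × 2,070,000 L = 163,500 g as CaCO₃.
Moles of Ca²⁺ (1 mol Ca²⁺ ≡ 1 mol CaCO₃): 163,500 / 100.1 g/mol = 1634 mol.
Mass of CaCl₂·2H₂O: 1634 × 147 = 240,100 g.

240 kg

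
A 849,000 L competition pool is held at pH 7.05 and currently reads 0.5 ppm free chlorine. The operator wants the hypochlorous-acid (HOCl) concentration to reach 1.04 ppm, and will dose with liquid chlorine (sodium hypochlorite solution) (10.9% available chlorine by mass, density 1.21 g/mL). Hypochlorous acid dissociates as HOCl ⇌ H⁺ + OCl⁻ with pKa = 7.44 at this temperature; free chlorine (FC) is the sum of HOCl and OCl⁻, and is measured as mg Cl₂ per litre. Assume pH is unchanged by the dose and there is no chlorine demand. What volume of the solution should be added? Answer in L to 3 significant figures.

[OCl⁻]/[HOCl] = 10^(pH − pKa) = 10^(7.05 − 7.44) = 0.4074; fraction as HOCl = 1/(1 + 0.4074) = 0.7105.
Free chlorine required for 1.04 ppm HOCl: 1.04 / 0.7105 = 1.464 ppm.
FC to add: 1.464 − 0.5 = 0.9637 mg/L as Cl₂.
Cl₂ equivalent: 0.9637 mg/L × 849,000 L = 818.2 g.
Product at 10.9% available Cl: 818.2 / 0.109 = 7506 g.
Volume: 7506 g ÷ 1.21 g/mL = 6203 mL.

6.20 L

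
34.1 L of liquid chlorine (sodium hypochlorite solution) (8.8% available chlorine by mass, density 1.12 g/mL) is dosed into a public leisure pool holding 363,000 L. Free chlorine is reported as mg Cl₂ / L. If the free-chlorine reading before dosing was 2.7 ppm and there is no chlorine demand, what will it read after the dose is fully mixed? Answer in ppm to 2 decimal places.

Mass of solution: 34.1 L × 1000 mL/L × 1.12 g/mL = 38,190 g.
Available chlorine delivered: 38,190 g × 0.088 = 3361 g as Cl₂.
Concentration rise: 3361 g / 363,000 L = 9.259 mg/L = 9.26 ppm.
Final FC: 2.7 + 9.26 = 11.96 ppm.

11.96 ppm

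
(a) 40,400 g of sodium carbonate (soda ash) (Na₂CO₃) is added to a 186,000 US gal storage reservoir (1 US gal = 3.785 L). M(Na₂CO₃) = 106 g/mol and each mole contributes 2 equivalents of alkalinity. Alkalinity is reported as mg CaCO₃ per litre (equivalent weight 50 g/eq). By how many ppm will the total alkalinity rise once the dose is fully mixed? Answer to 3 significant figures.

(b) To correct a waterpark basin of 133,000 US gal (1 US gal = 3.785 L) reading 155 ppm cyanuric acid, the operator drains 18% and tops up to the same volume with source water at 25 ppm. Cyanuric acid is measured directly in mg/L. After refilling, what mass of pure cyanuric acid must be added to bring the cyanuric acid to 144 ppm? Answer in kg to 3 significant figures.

(a) 54.1 ppm; (b) 6.24 kg

(a) Volume: 186,000 US gal × 3.785 L/gal = 704,010 L.
(a) Moles of Na₂CO₃: 40,400 g ÷ 106 g/mol = 381.1 mol → 762.3 eq of alkalinity.
(a) As CaCO₃: 762.3 eq × 50 g/eq = 38,110 g.
(a) Rise: 38,110 g / 704,010 L × 1000 = 54.14 mg/L.

(b) Volume: 133,000 US gal × 3.785 L/gal = 503,405 L.
(b) After draining 18% and refilling: 155 × 0.82 + 25 × 0.18 = 131.6 ppm.
(b) Deficit to target: 144 − 131.6 = 12.4 mg/L.
(b) Mass: 12.4 mg/L × 503,405 L = 6242 g cyanuric acid.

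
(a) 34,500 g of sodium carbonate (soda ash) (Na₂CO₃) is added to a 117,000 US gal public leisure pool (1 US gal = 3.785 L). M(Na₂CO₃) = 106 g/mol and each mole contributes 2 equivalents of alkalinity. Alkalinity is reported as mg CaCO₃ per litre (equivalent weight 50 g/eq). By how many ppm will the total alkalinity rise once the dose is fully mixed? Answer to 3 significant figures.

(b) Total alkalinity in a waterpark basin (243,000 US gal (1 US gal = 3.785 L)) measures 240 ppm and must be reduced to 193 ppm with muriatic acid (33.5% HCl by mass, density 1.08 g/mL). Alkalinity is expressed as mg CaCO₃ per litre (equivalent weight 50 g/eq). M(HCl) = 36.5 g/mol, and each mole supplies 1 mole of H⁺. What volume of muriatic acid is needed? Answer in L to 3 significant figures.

(a) 73.5 ppm; (b) 87.2 L

(a) Volume: 117,000 US gal × 3.785 L/gal = 442,845 L.
(a) Moles of Na₂CO₃: 34,500 g ÷ 106 g/mol = 325.5 mol → 650.9 eq of alkalinity.
(a) As CaCO₃: 650.9 eq × 50 g/eq = 32,550 g.
(a) Rise: 32,550 g / 442,845 L × 1000 = 73.5 mg/L.

(b) Volume: 243,000 US gal × 3.785 L/gal = 919,755 L.
(b) Alkalinity to neutralize: (240 − 193) = 47 mg/L as CaCO₃ × 919,755 L = 43,230 g as CaCO₃.
(b) Equivalents of H⁺ required: 43,230 ÷ 50 g/eq = 864.6 eq = 864.6 mol HCl.
(b) Mass of HCl: 864.6 × 36.5 = 31,560 g.
(b) Mass of 33.5% solution: 31,560 / 0.335 = 94,200 g.
(b) Volume: 94,200 g ÷ 1.08 g/mL = 87,220 mL.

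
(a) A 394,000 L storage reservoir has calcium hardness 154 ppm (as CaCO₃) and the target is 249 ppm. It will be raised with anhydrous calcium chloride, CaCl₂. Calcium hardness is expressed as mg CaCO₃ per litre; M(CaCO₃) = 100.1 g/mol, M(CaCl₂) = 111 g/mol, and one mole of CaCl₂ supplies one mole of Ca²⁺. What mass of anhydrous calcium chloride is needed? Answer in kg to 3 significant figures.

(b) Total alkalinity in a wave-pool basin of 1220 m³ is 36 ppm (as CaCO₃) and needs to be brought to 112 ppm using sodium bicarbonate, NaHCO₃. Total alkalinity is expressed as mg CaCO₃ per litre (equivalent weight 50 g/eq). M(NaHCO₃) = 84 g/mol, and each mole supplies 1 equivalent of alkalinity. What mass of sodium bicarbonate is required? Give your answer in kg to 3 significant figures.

(a) 41.5 kg; (b) 156 kg

(a) Hardness to add: (249 − 154) = 95 mg/L as CaCO₃ × 394,000 L = 37,430 g as CaCO₃.
(a) Moles of Ca²⁺ (1 mol Ca²⁺ ≡ 1 mol CaCO₃): 37,430 / 100.1 g/mol = 373.9 mol.
(a) Mass of CaCl₂: 373.9 × 111 = 41,510 g.

(b) Volume: 1220 m³ = 1,220,000 L.
(b) Alkalinity to add: (112 − 36) = 76 mg/L as CaCO₃ × 1,220,000 L = 92,720 g as CaCO₃.
(b) Equivalents: 92,720 g ÷ 50 g/eq = 1854 eq.
(b) NaHCO₃ supplies 1 eq per mole → 1854 mol.
(b) Mass: 1854 mol × 84 g/mol = 155,800 g.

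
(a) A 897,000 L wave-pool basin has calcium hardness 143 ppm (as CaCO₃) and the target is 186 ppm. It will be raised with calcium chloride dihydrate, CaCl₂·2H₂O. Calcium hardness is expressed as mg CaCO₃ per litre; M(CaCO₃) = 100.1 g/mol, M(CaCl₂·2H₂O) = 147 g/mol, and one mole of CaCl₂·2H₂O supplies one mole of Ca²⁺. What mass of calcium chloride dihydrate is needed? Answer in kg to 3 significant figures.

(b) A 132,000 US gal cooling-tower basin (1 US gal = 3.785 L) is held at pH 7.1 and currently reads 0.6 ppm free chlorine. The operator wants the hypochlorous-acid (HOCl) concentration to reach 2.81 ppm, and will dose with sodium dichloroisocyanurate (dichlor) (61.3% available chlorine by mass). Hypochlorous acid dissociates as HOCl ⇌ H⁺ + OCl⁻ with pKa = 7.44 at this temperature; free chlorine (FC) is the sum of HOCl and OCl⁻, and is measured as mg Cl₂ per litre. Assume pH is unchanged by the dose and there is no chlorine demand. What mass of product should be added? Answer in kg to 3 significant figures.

(a) Hardness to add: (186 − 143) = 43 mg/L as CaCO₃ × 897,000 L = 38,570 g as CaCO₃.
(a) Moles of Ca²⁺ (1 mol Ca²⁺ ≡ 1 mol CaCO₃): 38,570 / 100.1 g/mol = 385.3 mol.
(a) Mass of CaCl₂·2H₂O: 385.3 × 147 = 56,640 g.

(b) Volume: 132,000 US gal × 3.785 L/gal = 499,620 L.
(b) [OCl⁻]/[HOCl] = 10^(pH − pKa) = 10^(7.1 − 7.44) = 0.4571; fraction as HOCl = 1/(1 + 0.4571) = 0.6863.
(b) Free chlorine required for 2.81 ppm HOCl: 2.81 / 0.6863 = 4.094 ppm.
(b) FC to add: 4.094 − 0.6 = 3.494 mg/L as Cl₂.
(b) Cl₂ equivalent: 3.494 mg/L × 499,620 L = 1746 g.
(b) Product at 61.3% available Cl: 1746 / 0.613 = 2848 g.

(a) 56.6 kg; (b) 2.85 kg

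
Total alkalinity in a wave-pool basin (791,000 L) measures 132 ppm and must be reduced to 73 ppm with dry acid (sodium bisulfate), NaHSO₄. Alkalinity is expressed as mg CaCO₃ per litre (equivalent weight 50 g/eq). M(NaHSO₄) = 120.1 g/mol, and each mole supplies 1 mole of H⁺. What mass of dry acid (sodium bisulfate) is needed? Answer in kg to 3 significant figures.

112 kg

Alkalinity to neutralize: (132 − 73) = 59 mg/L as CaCO₃ × 791,000 L = 46,670 g as CaCO₃.
Equivalents of H⁺ required: 46,670 ÷ 50 g/eq = 933.4 eq = 933.4 mol NaHSO₄.
Mass of NaHSO₄: 933.4 × 120.1 = 112,100 g.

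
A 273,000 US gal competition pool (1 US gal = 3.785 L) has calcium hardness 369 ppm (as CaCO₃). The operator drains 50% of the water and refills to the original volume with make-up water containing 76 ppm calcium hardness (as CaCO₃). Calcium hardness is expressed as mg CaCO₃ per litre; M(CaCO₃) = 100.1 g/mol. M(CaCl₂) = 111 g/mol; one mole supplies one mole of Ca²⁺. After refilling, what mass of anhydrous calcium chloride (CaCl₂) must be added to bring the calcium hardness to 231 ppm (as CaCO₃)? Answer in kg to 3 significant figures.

Volume: 273,000 US gal × 3.785 L/gal = 1,033,305 L.
After draining 50% and refilling: 369 × 0.50 + 76 × 0.50 = 222.5 ppm.
Deficit to target: 231 − 222.5 = 8.5 mg/L.
As CaCO₃: 8.5 mg/L × 1,033,305 L = 8783 g; ÷ 100.1 = 87.74 mol Ca²⁺.
Mass: 87.74 × 111 = 9739 g.

9.74 kg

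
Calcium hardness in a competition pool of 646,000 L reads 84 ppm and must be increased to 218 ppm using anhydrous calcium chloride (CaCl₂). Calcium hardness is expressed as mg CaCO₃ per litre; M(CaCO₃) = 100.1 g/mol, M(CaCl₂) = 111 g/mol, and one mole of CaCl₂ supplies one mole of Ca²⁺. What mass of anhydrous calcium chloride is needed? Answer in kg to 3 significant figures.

96.0 kg

Hardness to add: (218 − 84) = 134 mg/L as CaCO₃ × 646,000 L = 86,560 g as CaCO₃.
Moles of Ca²⁺ (1 mol Ca²⁺ ≡ 1 mol CaCO₃): 86,560 / 100.1 g/mol = 864.8 mol.
Mass of CaCl₂: 864.8 × 111 = 95,990 g.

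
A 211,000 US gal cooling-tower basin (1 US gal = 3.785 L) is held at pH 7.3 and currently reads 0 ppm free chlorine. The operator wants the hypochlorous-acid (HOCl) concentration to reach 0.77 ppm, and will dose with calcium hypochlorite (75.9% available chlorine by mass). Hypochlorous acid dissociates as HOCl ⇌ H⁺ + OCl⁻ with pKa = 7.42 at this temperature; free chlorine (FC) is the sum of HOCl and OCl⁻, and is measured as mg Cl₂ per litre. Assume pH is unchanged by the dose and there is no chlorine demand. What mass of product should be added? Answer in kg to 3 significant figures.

1.42 kg

Volume: 211,000 US gal × 3.785 L/gal = 798,635 L.
[OCl⁻]/[HOCl] = 10^(pH − pKa) = 10^(7.3 − 7.42) = 0.7586; fraction as HOCl = 1/(1 + 0.7586) = 0.5686.
Free chlorine required for 0.77 ppm HOCl: 0.77 / 0.5686 = 1.354 ppm.
FC to add: 1.354 − 0 = 1.354 mg/L as Cl₂.
Cl₂ equivalent: 1.354 mg/L × 798,635 L = 1081 g.
Product at 75.9% available Cl: 1081 / 0.759 = 1425 g.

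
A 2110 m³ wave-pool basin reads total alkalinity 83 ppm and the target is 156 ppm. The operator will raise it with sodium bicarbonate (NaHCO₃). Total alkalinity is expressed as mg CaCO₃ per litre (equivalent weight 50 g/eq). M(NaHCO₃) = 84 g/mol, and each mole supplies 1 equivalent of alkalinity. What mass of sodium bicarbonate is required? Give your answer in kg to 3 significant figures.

Volume: 2110 m³ = 2,110,000 L.
Alkalinity to add: (156 − 83) = 73 mg/L as CaCO₃ × 2,110,000 L = 154,000 g as CaCO₃.
Equivalents: 154,000 g ÷ 50 g/eq = 3081 eq.
NaHCO₃ supplies 1 eq per mole → 3081 mol.
Mass: 3081 mol × 84 g/mol = 258,800 g.

259 kg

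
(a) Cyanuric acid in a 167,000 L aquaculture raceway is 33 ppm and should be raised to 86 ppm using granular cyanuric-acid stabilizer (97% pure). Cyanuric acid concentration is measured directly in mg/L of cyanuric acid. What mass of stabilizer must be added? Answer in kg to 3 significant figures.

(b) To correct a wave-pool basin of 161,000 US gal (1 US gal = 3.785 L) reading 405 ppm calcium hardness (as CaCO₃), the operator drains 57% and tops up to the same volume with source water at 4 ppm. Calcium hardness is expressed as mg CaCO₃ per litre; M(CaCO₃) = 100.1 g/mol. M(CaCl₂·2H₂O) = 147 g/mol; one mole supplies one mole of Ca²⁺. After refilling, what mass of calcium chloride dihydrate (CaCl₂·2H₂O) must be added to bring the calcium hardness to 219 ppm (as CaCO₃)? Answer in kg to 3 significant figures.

(a) CYA to add: (86 − 33) = 53 mg/L × 167,000 L = 8851 g cyanuric acid.
(a) At 97% purity: 8851 / 0.97 = 9125 g product.

(b) Volume: 161,000 US gal × 3.785 L/gal = 609,385 L.
(b) After draining 57% and refilling: 405 × 0.43 + 4 × 0.57 = 176.43 ppm.
(b) Deficit to target: 219 − 176.43 = 42.57 mg/L.
(b) As CaCO₃: 42.57 mg/L × 609,385 L = 25,940 g; ÷ 100.1 = 259.2 mol Ca²⁺.
(b) Mass: 259.2 × 147 = 38,100 g.

(a) 9.12 kg; (b) 38.1 kg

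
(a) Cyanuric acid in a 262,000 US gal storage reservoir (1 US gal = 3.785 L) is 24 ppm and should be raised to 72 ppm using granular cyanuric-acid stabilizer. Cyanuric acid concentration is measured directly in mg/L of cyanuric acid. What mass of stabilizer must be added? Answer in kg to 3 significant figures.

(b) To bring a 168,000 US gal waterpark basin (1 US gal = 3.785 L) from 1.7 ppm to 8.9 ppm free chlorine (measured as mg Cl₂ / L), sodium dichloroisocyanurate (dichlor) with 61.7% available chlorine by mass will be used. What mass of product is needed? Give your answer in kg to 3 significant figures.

(a) 47.6 kg; (b) 7.42 kg

(a) Volume: 262,000 US gal × 3.785 L/gal = 991,670 L.
(a) CYA to add: (72 − 24) = 48 mg/L × 991,670 L = 47,600 g cyanuric acid.

(b) Volume: 168,000 US gal × 3.785 L/gal = 635,880 L.
(b) Chlorine deficit: 8.9 − 1.7 = 7.2 ppm = 7.2 mg/L as Cl₂.
(b) Cl₂ equivalent needed: 7.2 mg/L × 635,880 L = 4,578,000 mg = 4578 g.
(b) Product at 61.7% available chlorine: 4578 / 0.617 = 7420 g.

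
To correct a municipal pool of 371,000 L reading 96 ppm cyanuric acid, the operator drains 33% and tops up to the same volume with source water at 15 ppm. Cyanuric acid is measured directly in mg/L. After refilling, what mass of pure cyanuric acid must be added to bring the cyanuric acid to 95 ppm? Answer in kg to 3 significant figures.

9.55 kg

After draining 33% and refilling: 96 × 0.67 + 15 × 0.33 = 69.27 ppm.
Deficit to target: 95 − 69.27 = 25.73 mg/L.
Mass: 25.73 mg/L × 371,000 L = 9546 g cyanuric acid.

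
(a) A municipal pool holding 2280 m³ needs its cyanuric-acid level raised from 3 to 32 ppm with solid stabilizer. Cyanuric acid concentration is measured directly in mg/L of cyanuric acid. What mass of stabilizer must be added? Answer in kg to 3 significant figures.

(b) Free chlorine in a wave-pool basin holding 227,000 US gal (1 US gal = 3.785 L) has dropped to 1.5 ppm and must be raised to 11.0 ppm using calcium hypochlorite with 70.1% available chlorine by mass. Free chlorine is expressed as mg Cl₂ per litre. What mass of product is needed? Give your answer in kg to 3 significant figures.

(a) 66.1 kg; (b) 11.6 kg

(a) Volume: 2280 m³ = 2,280,000 L.
(a) CYA to add: (32 − 3) = 29 mg/L × 2,280,000 L = 66,120 g cyanuric acid.

(b) Volume: 227,000 US gal × 3.785 L/gal = 859,195 L.
(b) Chlorine deficit: 11.0 − 1.5 = 9.5 ppm = 9.5 mg/L as Cl₂.
(b) Cl₂ equivalent needed: 9.5 mg/L × 859,195 L = 8,162,000 mg = 8162 g.
(b) Product at 70.1% available chlorine: 8162 / 0.701 = 11,640 g.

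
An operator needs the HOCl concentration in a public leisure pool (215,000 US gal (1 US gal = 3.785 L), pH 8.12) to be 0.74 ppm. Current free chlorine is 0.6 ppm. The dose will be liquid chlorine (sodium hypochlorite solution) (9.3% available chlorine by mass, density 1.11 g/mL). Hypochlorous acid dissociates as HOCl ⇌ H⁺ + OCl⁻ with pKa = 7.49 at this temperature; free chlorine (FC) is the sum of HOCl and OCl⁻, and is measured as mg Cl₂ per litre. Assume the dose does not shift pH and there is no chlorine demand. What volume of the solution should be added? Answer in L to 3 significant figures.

26.0 L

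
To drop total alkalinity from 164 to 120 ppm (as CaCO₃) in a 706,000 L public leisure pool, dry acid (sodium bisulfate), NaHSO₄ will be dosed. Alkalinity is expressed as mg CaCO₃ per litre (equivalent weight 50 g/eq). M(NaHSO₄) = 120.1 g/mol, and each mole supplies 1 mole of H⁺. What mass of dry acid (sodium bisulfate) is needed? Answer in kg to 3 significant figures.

74.6 kg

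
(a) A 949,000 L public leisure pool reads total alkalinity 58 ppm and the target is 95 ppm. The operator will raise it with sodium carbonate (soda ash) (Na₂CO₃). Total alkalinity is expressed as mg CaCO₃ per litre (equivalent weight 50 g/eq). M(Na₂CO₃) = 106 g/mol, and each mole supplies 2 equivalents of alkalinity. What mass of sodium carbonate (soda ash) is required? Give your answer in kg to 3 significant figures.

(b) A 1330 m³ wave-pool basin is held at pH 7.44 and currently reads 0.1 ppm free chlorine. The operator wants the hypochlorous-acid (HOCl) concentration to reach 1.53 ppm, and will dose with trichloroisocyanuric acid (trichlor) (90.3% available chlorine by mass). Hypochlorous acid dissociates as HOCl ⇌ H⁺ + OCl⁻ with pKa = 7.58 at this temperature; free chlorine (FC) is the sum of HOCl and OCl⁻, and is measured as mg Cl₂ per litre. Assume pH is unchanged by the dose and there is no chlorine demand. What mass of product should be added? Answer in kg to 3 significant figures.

(a) 37.2 kg; (b) 3.74 kg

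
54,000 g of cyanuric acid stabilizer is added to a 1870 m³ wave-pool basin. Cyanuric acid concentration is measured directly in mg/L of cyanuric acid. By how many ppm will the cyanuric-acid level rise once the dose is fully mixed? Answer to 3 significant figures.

Volume: 1870 m³ = 1,870,000 L.
Rise: 54,000 g / 1,870,000 L × 1000 = 28.88 mg/L.

28.9 ppm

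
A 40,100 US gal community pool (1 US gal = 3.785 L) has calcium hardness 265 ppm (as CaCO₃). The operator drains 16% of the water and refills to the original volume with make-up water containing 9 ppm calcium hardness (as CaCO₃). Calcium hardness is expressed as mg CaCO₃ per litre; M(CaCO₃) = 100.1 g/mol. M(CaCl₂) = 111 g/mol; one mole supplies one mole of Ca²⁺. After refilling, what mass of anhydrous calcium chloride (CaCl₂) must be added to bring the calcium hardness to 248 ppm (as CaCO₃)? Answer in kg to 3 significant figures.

4.03 kg

Volume: 40,100 US gal × 3.785 L/gal = 151,778 L.
After draining 16% and refilling: 265 × 0.84 + 9 × 0.16 = 224.04 ppm.
Deficit to target: 248 − 224.04 = 23.96 mg/L.
As CaCO₃: 23.96 mg/L × 151,778 L = 3637 g; ÷ 100.1 = 36.33 mol Ca²⁺.
Mass: 36.33 × 111 = 4033 g.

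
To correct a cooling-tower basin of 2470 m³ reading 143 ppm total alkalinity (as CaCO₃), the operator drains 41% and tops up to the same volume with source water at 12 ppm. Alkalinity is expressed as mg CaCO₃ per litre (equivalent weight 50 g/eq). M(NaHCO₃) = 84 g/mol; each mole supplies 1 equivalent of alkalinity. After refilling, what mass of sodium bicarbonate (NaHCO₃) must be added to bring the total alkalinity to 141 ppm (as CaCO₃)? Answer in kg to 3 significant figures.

Volume: 2470 m³ = 2,470,000 L.
After draining 41% and refilling: 143 × 0.59 + 12 × 0.41 = 89.29 ppm.
Deficit to target: 141 − 89.29 = 51.71 mg/L.
As CaCO₃: 51.71 mg/L × 2,470,000 L = 127,700 g; ÷ 50 g/eq ÷ 1 = 2554 mol NaHCO₃.
Mass: 2554 × 84 = 214,600 g.

215 kg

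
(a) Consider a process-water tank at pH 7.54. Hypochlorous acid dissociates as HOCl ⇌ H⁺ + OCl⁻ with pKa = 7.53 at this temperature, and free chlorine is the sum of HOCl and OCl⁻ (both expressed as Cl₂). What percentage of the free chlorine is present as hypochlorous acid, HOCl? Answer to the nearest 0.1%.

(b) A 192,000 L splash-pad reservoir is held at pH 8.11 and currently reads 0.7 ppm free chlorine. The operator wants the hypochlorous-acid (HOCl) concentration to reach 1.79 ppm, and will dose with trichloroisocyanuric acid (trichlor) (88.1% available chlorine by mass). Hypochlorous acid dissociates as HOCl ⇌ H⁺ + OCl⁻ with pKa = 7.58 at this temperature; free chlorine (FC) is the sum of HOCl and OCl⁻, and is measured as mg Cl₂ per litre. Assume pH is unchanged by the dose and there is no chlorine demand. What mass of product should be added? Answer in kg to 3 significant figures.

(a) [OCl⁻]/[HOCl] = 10^(pH − pKa) = 10^(7.54 − 7.53) = 10^0.01 = 1.023.
(a) Fraction as HOCl = 1 / (1 + 1.023) = 0.4942.

(b) [OCl⁻]/[HOCl] = 10^(pH − pKa) = 10^(8.11 − 7.58) = 3.388; fraction as HOCl = 1/(1 + 3.388) = 0.2279.
(b) Free chlorine required for 1.79 ppm HOCl: 1.79 / 0.2279 = 7.855 ppm.
(b) FC to add: 7.855 − 0.7 = 7.155 mg/L as Cl₂.
(b) Cl₂ equivalent: 7.155 mg/L × 192,000 L = 1374 g.
(b) Product at 88.1% available Cl: 1374 / 0.881 = 1559 g.

(a) 49.4%; (b) 1.56 kg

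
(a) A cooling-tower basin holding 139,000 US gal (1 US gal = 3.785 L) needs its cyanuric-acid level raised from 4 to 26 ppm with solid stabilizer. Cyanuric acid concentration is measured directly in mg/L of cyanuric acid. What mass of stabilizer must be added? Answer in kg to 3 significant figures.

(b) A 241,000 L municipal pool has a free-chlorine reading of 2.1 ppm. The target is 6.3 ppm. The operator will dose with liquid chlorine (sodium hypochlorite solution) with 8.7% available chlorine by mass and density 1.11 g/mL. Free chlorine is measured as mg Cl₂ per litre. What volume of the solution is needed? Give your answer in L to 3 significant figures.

(a) Volume: 139,000 US gal × 3.785 L/gal = 526,115 L.
(a) CYA to add: (26 − 4) = 22 mg/L × 526,115 L = 11,570 g cyanuric acid.

(b) Chlorine deficit: 6.3 − 2.1 = 4.2 ppm = 4.2 mg/L as Cl₂.
(b) Cl₂ equivalent needed: 4.2 mg/L × 241,000 L = 1,012,000 mg = 1012 g.
(b) Product at 8.7% available chlorine: 1012 / 0.087 = 11,630 g.
(b) Volume at density 1.11 g/mL: 11,630 g ÷ 1.11 g/mL = 10,480 mL.

(a) 11.6 kg; (b) 10.5 L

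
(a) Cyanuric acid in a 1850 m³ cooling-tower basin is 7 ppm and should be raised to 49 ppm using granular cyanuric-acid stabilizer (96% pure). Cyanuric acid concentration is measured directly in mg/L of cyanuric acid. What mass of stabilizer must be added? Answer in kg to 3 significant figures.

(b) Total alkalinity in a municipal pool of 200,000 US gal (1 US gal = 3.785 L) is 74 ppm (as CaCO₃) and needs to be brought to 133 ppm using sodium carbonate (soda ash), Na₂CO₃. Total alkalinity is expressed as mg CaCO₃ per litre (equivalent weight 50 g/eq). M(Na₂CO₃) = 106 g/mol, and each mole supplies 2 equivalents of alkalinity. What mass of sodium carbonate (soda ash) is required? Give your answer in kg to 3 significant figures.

(a) 80.9 kg; (b) 47.3 kg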